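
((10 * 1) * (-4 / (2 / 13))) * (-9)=2340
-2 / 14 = -1 / 7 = -0.14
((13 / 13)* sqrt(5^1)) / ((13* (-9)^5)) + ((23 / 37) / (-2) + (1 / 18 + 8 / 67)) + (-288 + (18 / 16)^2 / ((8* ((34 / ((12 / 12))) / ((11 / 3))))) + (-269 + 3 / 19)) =-4110041623379 / 7379407872 - sqrt(5) / 767637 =-556.96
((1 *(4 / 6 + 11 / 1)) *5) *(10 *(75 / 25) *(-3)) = -5250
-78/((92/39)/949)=-1443429/46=-31378.89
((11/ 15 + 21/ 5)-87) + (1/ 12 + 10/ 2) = -4619/ 60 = -76.98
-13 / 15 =-0.87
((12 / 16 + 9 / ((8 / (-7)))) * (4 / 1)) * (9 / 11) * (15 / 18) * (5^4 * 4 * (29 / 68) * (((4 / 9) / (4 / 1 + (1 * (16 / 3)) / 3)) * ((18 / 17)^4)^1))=-406699987500 / 203039551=-2003.06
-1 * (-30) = 30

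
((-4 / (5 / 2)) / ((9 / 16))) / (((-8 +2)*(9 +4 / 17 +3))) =0.04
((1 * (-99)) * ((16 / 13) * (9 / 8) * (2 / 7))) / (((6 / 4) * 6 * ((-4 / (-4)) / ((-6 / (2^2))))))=6.53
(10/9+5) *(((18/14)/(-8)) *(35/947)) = -275/7576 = -0.04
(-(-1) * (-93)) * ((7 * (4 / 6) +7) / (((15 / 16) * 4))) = -289.33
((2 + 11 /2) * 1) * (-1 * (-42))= 315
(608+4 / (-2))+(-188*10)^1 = -1274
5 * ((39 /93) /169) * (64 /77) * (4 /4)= 320 /31031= 0.01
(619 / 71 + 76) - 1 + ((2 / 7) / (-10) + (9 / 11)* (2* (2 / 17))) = 83.88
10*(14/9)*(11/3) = 1540/27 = 57.04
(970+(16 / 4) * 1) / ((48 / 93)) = 1887.12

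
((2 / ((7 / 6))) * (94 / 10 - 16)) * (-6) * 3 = 7128 / 35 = 203.66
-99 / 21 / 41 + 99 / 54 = 2959 / 1722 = 1.72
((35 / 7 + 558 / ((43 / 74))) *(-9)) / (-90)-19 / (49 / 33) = 1764233 / 21070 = 83.73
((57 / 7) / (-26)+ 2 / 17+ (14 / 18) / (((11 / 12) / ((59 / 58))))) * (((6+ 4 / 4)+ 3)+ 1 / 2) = 1976659 / 281996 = 7.01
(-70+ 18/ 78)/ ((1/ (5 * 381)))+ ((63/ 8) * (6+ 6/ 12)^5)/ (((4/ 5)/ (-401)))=-611467681875/ 13312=-45933569.85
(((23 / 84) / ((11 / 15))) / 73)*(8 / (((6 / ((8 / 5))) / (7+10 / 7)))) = 10856 / 118041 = 0.09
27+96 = 123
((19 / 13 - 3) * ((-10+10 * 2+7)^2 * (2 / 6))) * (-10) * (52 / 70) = 23120 / 21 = 1100.95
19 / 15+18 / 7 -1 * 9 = -542 / 105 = -5.16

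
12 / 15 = 4 / 5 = 0.80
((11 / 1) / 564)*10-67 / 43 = -16529 / 12126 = -1.36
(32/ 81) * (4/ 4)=32/ 81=0.40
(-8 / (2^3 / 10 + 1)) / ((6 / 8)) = -160 / 27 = -5.93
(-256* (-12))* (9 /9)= 3072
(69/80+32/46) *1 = 2867/1840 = 1.56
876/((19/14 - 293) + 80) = -12264/2963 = -4.14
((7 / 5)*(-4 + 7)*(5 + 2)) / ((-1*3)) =-49 / 5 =-9.80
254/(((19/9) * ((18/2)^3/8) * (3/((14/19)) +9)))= 28448/281637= 0.10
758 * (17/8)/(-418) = -6443/1672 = -3.85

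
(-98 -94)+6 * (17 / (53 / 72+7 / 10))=-120.97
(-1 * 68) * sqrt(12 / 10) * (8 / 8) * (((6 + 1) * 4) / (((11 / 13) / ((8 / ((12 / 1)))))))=-49504 * sqrt(30) / 165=-1643.30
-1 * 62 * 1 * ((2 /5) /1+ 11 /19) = -5766 /95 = -60.69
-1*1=-1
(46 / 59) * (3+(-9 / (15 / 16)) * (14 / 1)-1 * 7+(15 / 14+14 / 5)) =-216591 / 2065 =-104.89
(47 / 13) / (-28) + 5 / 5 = 0.87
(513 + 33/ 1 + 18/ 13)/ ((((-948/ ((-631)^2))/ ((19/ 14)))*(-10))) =4486079987/ 143780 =31201.00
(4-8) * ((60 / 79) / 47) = -240 / 3713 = -0.06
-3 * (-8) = 24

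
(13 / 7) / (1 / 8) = 104 / 7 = 14.86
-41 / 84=-0.49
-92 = -92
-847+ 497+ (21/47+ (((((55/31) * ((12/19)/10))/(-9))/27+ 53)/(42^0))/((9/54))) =-31.56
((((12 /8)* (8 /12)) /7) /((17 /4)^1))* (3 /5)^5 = 972 /371875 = 0.00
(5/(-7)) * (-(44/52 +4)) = 45/13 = 3.46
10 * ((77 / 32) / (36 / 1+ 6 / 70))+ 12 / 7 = 2.38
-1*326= -326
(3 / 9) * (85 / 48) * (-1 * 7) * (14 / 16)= -4165 / 1152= -3.62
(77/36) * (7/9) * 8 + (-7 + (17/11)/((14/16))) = 50363/6237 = 8.07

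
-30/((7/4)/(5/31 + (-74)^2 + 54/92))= -468590580/4991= -93887.11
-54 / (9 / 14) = -84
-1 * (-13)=13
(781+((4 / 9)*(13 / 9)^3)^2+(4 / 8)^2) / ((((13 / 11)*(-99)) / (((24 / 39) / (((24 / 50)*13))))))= -3370747972525 / 5106976885998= -0.66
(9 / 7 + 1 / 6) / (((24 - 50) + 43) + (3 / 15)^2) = 1525 / 17892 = 0.09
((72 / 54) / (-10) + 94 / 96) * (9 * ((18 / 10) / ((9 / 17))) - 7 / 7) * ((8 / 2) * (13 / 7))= 13949 / 75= 185.99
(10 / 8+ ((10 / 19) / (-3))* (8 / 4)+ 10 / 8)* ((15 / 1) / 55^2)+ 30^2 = 4138249 / 4598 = 900.01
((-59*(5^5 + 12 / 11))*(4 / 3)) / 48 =-2028833 / 396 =-5123.32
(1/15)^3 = 1/3375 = 0.00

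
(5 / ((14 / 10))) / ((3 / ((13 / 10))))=65 / 42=1.55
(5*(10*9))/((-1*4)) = -225/2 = -112.50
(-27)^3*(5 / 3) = -32805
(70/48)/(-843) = -35/20232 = -0.00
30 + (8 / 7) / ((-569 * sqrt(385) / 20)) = 30.00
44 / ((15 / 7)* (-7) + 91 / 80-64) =-3520 / 6229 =-0.57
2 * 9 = 18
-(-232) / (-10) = -116 / 5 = -23.20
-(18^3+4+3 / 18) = -35017 / 6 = -5836.17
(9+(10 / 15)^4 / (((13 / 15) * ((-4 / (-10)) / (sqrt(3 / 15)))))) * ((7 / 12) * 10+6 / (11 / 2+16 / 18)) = 62.68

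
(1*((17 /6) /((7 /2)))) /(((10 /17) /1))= 289 /210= 1.38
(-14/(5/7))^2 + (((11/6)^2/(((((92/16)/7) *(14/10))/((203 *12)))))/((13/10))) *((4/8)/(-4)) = -6737087/22425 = -300.43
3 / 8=0.38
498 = 498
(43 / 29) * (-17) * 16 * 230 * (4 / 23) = -467840 / 29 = -16132.41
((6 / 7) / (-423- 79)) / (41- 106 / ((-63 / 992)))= -27 / 27041485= -0.00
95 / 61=1.56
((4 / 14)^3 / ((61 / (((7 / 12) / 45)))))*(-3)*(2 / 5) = -4 / 672525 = -0.00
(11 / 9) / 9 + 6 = 497 / 81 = 6.14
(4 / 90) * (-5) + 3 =25 / 9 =2.78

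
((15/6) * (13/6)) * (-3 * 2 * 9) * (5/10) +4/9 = -5249/36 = -145.81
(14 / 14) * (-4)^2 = 16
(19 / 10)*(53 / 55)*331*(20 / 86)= 333317 / 2365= 140.94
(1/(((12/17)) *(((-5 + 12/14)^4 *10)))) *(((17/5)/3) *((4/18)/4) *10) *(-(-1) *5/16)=693889/7333089408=0.00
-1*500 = -500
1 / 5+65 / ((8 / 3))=983 / 40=24.58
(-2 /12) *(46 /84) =-23 /252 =-0.09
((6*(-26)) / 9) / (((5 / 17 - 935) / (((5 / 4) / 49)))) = 221 / 467166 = 0.00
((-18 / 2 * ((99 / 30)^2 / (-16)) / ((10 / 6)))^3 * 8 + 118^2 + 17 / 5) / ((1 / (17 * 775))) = 483139668245826829 / 2560000000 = 188726432.91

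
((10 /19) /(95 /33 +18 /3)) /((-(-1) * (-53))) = -330 /295051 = -0.00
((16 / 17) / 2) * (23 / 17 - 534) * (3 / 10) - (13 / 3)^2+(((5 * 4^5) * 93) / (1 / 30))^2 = 530748384214795571 / 2601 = 204055511039906.02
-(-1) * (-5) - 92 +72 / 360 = -484 / 5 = -96.80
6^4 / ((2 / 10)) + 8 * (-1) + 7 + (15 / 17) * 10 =110293 / 17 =6487.82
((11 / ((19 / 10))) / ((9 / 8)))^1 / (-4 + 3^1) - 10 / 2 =-1735 / 171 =-10.15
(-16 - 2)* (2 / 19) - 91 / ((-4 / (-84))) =-1912.89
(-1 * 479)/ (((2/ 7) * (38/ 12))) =-10059/ 19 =-529.42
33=33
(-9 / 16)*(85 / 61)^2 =-65025 / 59536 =-1.09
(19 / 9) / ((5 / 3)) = 19 / 15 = 1.27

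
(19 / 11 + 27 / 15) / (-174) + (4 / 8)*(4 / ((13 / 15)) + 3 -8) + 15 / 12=258131 / 248820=1.04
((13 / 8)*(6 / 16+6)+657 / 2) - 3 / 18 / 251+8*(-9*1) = 12860455 / 48192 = 266.86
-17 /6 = -2.83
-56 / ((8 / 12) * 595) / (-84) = 1 / 595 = 0.00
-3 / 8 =-0.38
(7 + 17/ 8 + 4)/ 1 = 105/ 8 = 13.12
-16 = -16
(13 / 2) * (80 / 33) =520 / 33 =15.76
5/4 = 1.25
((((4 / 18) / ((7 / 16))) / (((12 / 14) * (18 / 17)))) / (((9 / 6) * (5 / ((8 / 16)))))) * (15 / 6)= 68 / 729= 0.09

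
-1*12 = -12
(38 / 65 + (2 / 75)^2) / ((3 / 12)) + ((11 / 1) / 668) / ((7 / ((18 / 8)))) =3209513807 / 1367730000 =2.35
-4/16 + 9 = 35/4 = 8.75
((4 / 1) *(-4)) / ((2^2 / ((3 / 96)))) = -1 / 8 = -0.12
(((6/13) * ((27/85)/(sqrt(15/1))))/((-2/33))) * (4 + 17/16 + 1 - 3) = -43659 * sqrt(15)/88400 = -1.91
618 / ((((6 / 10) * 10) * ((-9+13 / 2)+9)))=206 / 13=15.85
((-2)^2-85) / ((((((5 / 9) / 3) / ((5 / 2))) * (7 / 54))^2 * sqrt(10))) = -43046721 * sqrt(10) / 490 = -277807.52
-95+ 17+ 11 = -67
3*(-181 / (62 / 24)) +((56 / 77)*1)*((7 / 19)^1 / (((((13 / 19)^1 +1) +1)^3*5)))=-47538838684 / 226169955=-210.19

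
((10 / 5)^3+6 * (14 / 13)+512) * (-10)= -68440 / 13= -5264.62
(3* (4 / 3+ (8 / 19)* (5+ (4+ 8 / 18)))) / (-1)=-908 / 57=-15.93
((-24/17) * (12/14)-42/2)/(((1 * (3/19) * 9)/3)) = -16739/357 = -46.89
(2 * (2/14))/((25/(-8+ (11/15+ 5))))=-0.03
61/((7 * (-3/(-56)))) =488/3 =162.67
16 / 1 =16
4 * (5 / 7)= 20 / 7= 2.86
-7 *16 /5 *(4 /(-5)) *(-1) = -17.92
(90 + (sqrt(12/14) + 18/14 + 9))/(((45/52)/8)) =416 * sqrt(42)/315 + 32448/35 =935.64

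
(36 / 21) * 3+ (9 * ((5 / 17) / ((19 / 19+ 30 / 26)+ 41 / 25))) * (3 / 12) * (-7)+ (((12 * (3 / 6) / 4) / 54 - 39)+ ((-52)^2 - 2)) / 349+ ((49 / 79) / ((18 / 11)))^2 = 134563797063649 / 11505146372748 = 11.70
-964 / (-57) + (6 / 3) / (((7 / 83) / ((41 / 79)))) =921034 / 31521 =29.22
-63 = -63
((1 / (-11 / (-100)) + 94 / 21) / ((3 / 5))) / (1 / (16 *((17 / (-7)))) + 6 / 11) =852448 / 19593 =43.51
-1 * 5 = -5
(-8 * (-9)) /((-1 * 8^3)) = -0.14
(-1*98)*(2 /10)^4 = -98 /625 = -0.16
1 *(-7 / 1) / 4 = -1.75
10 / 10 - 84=-83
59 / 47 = 1.26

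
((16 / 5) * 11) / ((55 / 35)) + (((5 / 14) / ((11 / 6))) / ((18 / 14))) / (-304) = 1123559 / 50160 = 22.40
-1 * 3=-3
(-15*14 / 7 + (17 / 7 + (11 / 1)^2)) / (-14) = -327 / 49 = -6.67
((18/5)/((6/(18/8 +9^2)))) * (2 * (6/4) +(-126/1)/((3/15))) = -626373/20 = -31318.65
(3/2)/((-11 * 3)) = -1/22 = -0.05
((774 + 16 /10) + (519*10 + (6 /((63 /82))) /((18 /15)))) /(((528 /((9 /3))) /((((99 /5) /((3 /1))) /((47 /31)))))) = 29158817 /197400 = 147.71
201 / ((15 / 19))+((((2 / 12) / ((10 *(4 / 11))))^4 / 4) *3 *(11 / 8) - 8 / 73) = 657457950188723 / 2583429120000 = 254.49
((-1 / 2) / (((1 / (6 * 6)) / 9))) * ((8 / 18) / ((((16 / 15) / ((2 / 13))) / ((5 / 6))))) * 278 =-31275 / 13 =-2405.77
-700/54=-350/27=-12.96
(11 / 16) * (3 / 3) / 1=11 / 16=0.69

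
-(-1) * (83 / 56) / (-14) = -83 / 784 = -0.11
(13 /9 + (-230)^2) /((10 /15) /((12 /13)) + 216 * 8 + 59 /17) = 30.54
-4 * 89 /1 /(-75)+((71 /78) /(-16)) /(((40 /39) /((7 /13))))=1177313 /249600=4.72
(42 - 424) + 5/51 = -19477/51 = -381.90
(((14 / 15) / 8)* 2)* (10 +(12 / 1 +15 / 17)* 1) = 2723 / 510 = 5.34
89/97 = 0.92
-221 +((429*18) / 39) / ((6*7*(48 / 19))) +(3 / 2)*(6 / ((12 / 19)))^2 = -9381 / 112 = -83.76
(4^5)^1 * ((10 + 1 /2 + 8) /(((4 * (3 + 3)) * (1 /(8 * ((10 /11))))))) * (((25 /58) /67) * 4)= 9472000 /64119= 147.73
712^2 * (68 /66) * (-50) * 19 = -16374291200 /33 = -496190642.42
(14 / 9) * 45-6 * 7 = 28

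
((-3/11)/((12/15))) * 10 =-75/22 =-3.41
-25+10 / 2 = -20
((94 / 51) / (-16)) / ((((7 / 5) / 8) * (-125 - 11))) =235 / 48552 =0.00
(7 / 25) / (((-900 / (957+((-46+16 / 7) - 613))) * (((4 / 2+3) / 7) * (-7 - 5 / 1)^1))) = 7357 / 675000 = 0.01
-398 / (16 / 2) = -49.75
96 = 96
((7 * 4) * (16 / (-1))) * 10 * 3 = -13440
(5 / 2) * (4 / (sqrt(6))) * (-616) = -3080 * sqrt(6) / 3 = -2514.81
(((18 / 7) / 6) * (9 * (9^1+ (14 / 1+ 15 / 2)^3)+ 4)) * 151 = 324458079 / 56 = 5793894.27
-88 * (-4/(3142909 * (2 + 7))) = 32/2571471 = 0.00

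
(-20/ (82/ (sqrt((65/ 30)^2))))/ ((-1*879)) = 65/ 108117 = 0.00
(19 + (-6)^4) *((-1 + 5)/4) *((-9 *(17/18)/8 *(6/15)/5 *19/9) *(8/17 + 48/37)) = -694583/1665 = -417.17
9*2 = 18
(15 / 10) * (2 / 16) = 3 / 16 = 0.19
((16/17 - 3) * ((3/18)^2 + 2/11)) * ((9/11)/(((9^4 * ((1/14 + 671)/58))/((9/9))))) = -117943/25358940783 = -0.00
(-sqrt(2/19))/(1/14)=-14 * sqrt(38)/19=-4.54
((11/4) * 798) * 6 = 13167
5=5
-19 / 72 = -0.26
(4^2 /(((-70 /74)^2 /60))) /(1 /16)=17165.58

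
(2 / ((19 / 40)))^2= 6400 / 361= 17.73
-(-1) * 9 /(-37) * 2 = -18 /37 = -0.49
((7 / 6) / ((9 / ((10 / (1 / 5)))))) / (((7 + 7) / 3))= 25 / 18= 1.39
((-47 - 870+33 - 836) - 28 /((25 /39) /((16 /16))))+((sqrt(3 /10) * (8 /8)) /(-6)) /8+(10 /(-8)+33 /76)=-1764.51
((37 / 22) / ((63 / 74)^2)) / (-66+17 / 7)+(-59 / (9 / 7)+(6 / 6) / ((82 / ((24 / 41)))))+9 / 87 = -6198795165124 / 135301143285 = -45.81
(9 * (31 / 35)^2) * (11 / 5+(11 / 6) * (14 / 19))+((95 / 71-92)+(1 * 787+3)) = 5985517191 / 8262625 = 724.41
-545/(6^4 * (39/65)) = -2725/3888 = -0.70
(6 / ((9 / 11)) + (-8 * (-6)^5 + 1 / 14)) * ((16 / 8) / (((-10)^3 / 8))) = -2613047 / 2625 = -995.45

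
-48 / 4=-12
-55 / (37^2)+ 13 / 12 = 17137 / 16428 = 1.04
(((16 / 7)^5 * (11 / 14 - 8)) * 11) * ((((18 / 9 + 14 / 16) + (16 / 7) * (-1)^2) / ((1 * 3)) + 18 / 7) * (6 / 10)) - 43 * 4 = -7600659228 / 588245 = -12920.91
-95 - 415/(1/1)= -510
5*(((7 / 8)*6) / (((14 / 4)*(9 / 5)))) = 4.17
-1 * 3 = -3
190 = 190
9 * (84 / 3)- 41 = 211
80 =80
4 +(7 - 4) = 7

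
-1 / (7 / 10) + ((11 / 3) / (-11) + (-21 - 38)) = -1276 / 21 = -60.76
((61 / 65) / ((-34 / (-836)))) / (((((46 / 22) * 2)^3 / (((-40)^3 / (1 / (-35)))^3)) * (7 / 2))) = 2724583935180800000000000 / 2688907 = 1013268192310407165.44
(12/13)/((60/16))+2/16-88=-87.63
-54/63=-6/7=-0.86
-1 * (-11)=11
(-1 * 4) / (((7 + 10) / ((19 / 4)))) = -19 / 17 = -1.12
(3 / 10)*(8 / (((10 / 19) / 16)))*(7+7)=25536 / 25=1021.44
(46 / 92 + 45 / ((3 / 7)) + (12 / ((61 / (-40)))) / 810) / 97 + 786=251488633 / 319518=787.09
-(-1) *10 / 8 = 5 / 4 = 1.25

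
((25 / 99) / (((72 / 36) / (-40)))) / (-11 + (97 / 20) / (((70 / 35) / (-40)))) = 0.05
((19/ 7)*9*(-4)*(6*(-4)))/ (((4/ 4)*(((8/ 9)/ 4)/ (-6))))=-443232/ 7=-63318.86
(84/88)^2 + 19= 9637/484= 19.91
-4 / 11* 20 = -80 / 11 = -7.27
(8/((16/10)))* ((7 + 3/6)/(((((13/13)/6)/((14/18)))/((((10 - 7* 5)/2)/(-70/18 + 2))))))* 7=275625/34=8106.62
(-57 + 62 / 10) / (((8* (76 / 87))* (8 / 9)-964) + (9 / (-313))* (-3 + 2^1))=62250066 / 1173633385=0.05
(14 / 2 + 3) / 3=10 / 3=3.33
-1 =-1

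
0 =0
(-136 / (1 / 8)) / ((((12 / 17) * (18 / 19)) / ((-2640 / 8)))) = 4832080 / 9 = 536897.78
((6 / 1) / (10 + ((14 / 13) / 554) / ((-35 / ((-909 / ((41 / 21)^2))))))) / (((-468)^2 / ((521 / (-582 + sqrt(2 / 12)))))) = -117659485345 / 48042685600666926-1212984385 * sqrt(6) / 1729536681624009336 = -0.00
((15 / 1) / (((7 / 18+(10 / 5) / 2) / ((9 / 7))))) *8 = 3888 / 35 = 111.09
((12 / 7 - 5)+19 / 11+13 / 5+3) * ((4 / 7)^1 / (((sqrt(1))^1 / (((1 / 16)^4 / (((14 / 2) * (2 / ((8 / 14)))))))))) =389 / 270448640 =0.00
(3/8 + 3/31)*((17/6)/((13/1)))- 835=-414109/496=-834.90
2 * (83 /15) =166 /15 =11.07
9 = 9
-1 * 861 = -861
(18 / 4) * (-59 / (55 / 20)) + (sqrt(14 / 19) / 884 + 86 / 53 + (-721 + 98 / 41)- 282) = -26186515 / 23903 + sqrt(266) / 16796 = -1095.53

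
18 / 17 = 1.06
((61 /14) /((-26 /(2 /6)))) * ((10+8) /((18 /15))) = -305 /364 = -0.84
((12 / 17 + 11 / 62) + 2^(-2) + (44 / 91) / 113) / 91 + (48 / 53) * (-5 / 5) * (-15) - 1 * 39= -25.40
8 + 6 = 14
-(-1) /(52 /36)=9 /13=0.69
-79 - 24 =-103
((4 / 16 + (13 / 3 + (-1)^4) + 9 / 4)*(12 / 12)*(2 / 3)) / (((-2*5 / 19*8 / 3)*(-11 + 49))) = -47 / 480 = -0.10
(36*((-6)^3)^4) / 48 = 1632586752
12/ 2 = 6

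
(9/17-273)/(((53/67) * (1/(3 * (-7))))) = 6517224/901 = 7233.32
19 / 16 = 1.19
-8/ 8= -1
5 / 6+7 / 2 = 13 / 3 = 4.33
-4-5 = -9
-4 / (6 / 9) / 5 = -6 / 5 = -1.20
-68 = -68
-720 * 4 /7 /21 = -960 /49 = -19.59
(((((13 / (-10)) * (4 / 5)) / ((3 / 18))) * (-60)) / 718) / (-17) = -936 / 30515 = -0.03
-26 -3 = -29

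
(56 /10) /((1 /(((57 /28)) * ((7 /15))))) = 133 /25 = 5.32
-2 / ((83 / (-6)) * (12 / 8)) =0.10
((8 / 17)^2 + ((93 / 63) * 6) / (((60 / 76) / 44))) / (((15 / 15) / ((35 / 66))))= 261.90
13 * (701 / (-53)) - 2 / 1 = -9219 / 53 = -173.94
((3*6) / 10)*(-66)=-594 / 5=-118.80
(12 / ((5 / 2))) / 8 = 3 / 5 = 0.60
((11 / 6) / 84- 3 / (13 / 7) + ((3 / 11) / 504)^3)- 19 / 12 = -260646429107 / 82044458496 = -3.18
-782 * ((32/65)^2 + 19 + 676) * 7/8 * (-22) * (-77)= -6809592920361/8450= -805868984.66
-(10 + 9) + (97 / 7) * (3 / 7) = -640 / 49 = -13.06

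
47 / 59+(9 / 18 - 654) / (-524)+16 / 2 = 621025 / 61832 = 10.04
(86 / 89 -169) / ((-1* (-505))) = -2991 / 8989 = -0.33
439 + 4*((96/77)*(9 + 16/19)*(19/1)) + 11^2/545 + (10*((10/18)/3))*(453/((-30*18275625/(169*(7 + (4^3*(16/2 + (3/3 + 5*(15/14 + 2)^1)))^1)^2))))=388877199253709/527094610875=737.77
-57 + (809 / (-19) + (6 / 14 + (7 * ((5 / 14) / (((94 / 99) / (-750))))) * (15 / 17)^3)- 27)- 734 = -136154858675 / 61422326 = -2216.70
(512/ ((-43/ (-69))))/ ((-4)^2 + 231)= 35328/ 10621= 3.33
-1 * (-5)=5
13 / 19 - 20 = -367 / 19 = -19.32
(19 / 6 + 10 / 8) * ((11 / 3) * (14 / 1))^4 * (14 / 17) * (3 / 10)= 52167112844 / 6885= 7576922.71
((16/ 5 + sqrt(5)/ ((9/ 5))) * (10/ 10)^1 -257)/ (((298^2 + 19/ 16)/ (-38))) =771552/ 7104415 -3040 * sqrt(5)/ 12787947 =0.11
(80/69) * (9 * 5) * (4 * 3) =14400/23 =626.09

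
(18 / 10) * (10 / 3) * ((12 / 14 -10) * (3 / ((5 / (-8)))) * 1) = 9216 / 35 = 263.31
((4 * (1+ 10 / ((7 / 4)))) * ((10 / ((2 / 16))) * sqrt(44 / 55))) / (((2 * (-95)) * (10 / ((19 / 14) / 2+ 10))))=-112424 * sqrt(5) / 23275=-10.80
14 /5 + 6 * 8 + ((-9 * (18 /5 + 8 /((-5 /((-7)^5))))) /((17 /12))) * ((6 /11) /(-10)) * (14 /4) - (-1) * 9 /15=152733811 /4675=32670.33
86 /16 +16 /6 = 8.04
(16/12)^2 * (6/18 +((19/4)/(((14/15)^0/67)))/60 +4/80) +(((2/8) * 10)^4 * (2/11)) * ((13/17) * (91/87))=6166069/390456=15.79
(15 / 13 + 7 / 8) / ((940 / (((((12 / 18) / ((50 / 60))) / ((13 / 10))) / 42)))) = 211 / 6672120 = 0.00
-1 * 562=-562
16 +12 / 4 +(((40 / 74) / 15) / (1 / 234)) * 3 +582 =626.30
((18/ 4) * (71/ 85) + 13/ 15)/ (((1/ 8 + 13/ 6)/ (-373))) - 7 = -3552353/ 4675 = -759.86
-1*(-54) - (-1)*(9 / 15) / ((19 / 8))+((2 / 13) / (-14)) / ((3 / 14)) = 200816 / 3705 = 54.20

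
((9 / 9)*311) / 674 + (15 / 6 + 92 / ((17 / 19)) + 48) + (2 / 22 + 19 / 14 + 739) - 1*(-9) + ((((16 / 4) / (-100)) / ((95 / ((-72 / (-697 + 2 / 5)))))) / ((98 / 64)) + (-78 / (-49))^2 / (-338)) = 50245181400940753 / 55628613775350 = 903.23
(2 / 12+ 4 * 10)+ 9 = 295 / 6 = 49.17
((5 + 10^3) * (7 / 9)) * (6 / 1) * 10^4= 46900000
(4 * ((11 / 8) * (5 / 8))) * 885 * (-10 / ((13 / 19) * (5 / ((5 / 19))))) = -243375 / 104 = -2340.14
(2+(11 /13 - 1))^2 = 576 /169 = 3.41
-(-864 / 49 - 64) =4000 / 49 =81.63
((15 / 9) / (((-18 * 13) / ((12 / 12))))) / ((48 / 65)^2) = -1625 / 124416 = -0.01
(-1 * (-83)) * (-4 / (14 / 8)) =-1328 / 7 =-189.71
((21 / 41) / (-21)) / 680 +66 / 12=5.50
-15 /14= -1.07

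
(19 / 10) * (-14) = -133 / 5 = -26.60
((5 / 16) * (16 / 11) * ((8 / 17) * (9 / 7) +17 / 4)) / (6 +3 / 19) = 219545 / 612612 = 0.36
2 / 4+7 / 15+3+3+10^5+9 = 3000479 / 30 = 100015.97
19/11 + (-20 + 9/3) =-168/11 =-15.27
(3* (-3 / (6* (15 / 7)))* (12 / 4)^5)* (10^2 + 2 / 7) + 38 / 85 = -1449943 / 85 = -17058.15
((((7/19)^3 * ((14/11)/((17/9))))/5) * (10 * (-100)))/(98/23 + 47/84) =-16699435200/11945161129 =-1.40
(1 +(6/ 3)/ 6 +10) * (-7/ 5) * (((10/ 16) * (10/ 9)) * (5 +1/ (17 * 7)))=-1490/ 27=-55.19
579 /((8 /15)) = 8685 /8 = 1085.62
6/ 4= 3/ 2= 1.50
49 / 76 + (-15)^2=17149 / 76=225.64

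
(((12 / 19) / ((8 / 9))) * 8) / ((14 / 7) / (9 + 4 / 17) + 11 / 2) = 33912 / 34105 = 0.99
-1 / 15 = -0.07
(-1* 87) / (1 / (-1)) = 87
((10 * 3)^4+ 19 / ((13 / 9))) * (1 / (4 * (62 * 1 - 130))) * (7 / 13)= -73711197 / 45968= -1603.53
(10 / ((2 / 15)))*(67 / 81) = 62.04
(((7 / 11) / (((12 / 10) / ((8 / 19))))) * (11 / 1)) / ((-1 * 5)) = -28 / 57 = -0.49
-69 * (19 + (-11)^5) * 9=100000872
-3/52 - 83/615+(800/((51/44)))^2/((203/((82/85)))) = 216595495143263/95684703660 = 2263.64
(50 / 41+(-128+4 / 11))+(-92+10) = -208.42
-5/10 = -1/2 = -0.50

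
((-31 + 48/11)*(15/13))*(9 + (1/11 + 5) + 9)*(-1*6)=6697980/1573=4258.09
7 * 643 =4501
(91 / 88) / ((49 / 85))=1105 / 616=1.79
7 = 7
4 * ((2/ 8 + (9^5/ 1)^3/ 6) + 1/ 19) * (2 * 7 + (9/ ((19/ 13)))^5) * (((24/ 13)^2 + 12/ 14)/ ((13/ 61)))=17627572348389450267798795978066/ 723518603899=24363675313109407583.97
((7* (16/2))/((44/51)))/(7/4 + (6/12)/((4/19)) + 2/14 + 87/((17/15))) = 679728/848573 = 0.80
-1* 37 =-37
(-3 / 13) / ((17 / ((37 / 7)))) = -111 / 1547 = -0.07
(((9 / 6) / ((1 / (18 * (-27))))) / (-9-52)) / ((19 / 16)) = 11664 / 1159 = 10.06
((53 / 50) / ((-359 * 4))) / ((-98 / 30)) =159 / 703640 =0.00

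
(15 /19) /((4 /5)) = 75 /76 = 0.99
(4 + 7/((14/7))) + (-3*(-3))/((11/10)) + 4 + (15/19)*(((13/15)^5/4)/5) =4169002973/211612500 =19.70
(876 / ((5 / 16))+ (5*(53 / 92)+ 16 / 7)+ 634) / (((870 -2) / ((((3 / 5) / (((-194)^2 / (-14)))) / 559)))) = -33253257 / 21000654656800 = -0.00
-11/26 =-0.42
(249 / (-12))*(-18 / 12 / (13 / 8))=249 / 13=19.15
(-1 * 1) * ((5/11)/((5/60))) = -60/11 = -5.45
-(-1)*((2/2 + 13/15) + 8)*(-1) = -148/15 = -9.87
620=620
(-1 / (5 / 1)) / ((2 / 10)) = -1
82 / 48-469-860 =-1327.29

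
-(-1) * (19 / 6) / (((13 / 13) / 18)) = 57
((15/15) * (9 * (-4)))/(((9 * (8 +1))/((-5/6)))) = 10/27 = 0.37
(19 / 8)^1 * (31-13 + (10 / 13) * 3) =627 / 13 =48.23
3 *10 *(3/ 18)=5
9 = 9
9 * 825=7425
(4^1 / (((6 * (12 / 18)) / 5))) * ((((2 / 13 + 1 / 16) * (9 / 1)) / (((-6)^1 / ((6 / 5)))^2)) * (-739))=-59859 / 208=-287.78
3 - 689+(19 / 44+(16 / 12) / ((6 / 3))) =-90407 / 132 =-684.90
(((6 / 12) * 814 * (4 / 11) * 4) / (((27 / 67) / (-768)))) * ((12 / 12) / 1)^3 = -10153984 / 9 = -1128220.44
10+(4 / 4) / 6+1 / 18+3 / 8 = 763 / 72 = 10.60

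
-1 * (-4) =4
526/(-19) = -526/19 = -27.68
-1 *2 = -2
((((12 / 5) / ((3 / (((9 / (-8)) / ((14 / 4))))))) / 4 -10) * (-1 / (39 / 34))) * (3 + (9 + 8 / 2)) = 191624 / 1365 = 140.38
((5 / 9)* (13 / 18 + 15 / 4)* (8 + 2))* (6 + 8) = 28175 / 81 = 347.84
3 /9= 1 /3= 0.33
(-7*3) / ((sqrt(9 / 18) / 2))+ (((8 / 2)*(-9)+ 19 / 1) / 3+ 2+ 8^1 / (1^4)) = 13 / 3 - 42*sqrt(2) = -55.06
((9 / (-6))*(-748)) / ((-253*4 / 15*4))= -765 / 184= -4.16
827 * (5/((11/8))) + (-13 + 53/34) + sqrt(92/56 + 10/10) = 2997.46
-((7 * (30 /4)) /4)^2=-11025 /64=-172.27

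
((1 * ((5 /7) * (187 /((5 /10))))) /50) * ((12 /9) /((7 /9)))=2244 /245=9.16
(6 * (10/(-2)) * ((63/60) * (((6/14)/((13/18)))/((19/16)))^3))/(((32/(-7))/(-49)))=-634894848/15069223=-42.13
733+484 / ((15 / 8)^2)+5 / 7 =1372432 / 1575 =871.39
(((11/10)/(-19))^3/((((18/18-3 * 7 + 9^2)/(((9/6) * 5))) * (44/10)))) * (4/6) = -121/33471920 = -0.00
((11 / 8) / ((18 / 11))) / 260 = 121 / 37440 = 0.00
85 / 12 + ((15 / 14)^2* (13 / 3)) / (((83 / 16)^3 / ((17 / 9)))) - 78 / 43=77152860997 / 14457062508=5.34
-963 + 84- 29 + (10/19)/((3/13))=-51626/57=-905.72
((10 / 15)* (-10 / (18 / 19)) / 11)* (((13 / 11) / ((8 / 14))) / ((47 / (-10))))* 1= 43225 / 153549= 0.28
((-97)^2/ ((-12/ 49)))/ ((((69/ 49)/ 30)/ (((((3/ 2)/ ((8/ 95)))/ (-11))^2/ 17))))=-3058257843375/ 24223232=-126253.09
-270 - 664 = -934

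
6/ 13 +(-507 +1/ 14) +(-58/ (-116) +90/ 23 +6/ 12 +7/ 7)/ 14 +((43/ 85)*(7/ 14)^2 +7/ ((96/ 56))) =-267836797/ 533715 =-501.83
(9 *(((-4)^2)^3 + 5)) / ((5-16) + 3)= -36909 / 8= -4613.62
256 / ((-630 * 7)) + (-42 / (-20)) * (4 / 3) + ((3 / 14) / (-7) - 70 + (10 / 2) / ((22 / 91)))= -1130449 / 24255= -46.61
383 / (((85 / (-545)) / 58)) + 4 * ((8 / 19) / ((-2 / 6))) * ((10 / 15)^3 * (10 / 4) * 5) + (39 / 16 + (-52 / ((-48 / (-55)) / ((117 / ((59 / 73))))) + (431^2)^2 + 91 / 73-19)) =6912689743760545435 / 200327184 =34506998030.58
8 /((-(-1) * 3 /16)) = 128 /3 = 42.67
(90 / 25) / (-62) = -9 / 155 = -0.06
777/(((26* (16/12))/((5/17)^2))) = 58275/30056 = 1.94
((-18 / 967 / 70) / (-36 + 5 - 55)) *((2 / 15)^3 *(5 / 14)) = 2 / 764050875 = 0.00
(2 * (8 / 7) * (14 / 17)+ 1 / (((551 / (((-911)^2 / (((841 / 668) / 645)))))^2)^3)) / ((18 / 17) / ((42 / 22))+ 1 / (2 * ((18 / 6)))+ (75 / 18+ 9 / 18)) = 1492573745646399997894628298987446963010730745025696076245321021819434304 / 38089717724866654108319554945759312327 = 39185739217804225805188320000000000.00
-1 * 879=-879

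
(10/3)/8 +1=17/12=1.42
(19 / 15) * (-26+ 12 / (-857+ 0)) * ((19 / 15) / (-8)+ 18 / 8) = -53160043 / 771300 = -68.92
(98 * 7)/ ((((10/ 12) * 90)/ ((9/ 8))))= 1029/ 100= 10.29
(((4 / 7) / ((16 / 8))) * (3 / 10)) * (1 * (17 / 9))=17 / 105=0.16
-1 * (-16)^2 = -256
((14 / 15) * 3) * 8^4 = 57344 / 5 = 11468.80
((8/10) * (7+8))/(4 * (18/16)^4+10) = 12288/16801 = 0.73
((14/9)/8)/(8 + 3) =7/396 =0.02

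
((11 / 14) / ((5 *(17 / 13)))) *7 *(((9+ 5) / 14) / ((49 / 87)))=12441 / 8330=1.49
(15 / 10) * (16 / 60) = 2 / 5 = 0.40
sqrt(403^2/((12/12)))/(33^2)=0.37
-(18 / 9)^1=-2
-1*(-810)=810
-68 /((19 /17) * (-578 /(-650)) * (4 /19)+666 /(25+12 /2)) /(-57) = 342550 /6228903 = 0.05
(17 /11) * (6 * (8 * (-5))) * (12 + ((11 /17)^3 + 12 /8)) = -16237560 /3179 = -5107.76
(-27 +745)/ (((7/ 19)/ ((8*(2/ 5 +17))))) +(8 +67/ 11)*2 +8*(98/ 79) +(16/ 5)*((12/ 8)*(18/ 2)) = 8253481926/ 30415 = 271362.22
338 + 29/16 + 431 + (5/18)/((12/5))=333041/432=770.93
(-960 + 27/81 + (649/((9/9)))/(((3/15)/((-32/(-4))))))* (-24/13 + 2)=150002/39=3846.21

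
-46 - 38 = -84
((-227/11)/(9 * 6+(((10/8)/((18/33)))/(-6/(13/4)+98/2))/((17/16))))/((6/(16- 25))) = 21290103/37171904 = 0.57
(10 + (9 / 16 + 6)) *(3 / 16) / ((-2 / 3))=-2385 / 512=-4.66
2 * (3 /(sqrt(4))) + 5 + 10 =18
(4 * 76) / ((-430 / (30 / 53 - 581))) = 4675976 / 11395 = 410.35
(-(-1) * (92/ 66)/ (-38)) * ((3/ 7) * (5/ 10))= -23/ 2926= -0.01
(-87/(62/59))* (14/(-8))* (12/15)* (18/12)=173.86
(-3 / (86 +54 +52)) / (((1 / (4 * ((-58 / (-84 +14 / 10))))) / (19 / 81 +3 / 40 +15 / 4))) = -54491 / 305856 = -0.18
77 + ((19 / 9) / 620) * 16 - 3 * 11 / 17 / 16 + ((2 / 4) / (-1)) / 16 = 58359319 / 758880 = 76.90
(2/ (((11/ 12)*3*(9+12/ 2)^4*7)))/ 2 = 4/ 3898125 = 0.00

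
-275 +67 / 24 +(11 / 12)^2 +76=-195.37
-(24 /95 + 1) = -1.25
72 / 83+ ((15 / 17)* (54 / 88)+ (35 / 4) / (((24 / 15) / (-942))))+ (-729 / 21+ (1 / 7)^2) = -63091629709 / 12168464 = -5184.85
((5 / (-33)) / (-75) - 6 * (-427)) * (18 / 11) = 4192.37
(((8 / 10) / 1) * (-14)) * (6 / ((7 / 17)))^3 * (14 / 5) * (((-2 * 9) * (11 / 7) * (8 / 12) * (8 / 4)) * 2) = 8965085184 / 1225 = 7318436.88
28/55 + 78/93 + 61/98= 329209/167090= 1.97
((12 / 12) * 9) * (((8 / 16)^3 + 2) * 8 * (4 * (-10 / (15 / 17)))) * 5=-34680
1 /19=0.05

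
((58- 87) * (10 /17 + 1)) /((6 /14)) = -1827 /17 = -107.47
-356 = -356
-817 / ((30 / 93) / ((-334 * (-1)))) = -4229609 / 5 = -845921.80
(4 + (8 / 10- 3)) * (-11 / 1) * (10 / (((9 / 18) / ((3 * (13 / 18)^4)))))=-314171 / 972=-323.22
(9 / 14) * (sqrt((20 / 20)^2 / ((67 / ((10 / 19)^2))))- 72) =-324 / 7+45 * sqrt(67) / 8911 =-46.24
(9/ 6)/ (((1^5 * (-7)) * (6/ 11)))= -0.39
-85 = -85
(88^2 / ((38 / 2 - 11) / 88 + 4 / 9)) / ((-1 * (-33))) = 23232 / 53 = 438.34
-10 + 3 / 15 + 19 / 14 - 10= -1291 / 70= -18.44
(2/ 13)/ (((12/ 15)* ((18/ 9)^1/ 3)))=15/ 52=0.29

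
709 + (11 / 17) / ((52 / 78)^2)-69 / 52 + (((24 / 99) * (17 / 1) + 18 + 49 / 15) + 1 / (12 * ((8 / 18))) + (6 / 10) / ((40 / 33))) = 2144723509 / 2917200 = 735.20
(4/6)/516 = 1/774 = 0.00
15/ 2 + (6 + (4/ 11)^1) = 305/ 22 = 13.86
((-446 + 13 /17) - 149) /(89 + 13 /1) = -5051 /867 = -5.83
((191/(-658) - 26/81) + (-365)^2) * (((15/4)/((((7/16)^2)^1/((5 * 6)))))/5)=2272189910720/145089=15660662.84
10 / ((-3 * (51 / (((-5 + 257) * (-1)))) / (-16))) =-4480 / 17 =-263.53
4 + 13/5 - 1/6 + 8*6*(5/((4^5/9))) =8201/960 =8.54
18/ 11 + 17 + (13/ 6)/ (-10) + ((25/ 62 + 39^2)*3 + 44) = 94660837/ 20460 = 4626.63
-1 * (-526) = 526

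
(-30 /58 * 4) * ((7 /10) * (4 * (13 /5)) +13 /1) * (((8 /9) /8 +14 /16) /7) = -11999 /2030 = -5.91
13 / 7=1.86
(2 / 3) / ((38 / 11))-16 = -901 / 57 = -15.81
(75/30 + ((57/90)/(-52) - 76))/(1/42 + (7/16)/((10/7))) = -3211012/14417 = -222.72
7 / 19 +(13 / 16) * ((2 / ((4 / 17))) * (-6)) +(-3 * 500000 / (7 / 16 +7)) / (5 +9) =-3658400005 / 253232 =-14446.83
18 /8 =2.25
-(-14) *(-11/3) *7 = -1078/3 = -359.33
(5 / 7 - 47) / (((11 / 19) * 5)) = -6156 / 385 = -15.99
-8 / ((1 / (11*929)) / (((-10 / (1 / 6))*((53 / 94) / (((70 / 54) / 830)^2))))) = 2611194455200320 / 2303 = 1133823037429.58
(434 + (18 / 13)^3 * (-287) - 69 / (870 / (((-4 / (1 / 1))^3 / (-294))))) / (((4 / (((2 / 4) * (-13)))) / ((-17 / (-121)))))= 11864226271 / 158498340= 74.85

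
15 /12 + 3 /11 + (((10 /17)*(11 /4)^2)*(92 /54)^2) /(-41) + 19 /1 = 451785049 /22356972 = 20.21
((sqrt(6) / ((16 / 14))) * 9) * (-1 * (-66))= 2079 * sqrt(6) / 4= 1273.12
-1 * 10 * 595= -5950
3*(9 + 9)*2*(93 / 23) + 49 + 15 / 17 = 486.58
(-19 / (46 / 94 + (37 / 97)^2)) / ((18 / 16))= -33608948 / 1263375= -26.60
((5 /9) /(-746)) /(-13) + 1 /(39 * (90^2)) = 7123 /117830700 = 0.00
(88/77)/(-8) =-1/7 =-0.14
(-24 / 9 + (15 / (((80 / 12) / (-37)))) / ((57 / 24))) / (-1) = 2150 / 57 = 37.72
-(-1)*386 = 386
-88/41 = -2.15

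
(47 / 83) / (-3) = -47 / 249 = -0.19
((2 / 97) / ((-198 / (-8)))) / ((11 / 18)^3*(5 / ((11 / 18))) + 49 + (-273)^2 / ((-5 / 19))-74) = -1440 / 489580144933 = -0.00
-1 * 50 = -50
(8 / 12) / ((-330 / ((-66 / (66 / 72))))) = 0.15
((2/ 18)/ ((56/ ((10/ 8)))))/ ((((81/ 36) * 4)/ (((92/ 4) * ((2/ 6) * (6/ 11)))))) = 115/ 99792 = 0.00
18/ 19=0.95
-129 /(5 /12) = -1548 /5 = -309.60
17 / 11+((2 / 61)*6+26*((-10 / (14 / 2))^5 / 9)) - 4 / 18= -1590328547 / 101497473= -15.67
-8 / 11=-0.73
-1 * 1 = -1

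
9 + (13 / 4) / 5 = 193 / 20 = 9.65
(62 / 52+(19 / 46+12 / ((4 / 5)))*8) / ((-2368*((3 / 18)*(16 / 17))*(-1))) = 3796899 / 11328512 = 0.34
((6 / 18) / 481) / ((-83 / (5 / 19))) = -5 / 2275611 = -0.00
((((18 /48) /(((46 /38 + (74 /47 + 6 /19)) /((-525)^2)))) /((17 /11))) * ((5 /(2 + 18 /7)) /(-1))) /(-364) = 13537321875 /208878592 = 64.81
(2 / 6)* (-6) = -2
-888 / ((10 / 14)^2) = -43512 / 25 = -1740.48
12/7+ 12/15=88/35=2.51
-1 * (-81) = 81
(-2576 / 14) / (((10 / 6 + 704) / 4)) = -2208 / 2117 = -1.04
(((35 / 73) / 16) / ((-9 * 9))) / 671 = -35 / 63481968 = -0.00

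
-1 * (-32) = 32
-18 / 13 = -1.38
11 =11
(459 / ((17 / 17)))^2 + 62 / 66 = 6952504 / 33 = 210681.94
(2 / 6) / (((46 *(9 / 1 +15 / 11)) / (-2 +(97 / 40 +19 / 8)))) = 77 / 39330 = 0.00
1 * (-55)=-55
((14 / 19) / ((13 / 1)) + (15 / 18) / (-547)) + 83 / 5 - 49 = -131102383 / 4053270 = -32.34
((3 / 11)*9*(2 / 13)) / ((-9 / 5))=-30 / 143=-0.21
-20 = -20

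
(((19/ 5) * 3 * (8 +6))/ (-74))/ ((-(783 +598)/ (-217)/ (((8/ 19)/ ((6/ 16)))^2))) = -6221824/ 14562645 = -0.43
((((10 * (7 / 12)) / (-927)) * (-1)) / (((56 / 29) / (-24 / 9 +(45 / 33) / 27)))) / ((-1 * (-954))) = -37555 / 4202469216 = -0.00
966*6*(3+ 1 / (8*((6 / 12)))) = 18837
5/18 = 0.28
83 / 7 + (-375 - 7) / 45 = 3.37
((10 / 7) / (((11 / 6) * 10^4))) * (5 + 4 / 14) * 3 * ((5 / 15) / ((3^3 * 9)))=37 / 21829500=0.00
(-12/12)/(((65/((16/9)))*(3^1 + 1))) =-0.01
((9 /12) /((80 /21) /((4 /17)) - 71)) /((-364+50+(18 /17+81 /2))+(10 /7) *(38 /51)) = 22491 /446042426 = 0.00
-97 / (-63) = 97 / 63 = 1.54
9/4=2.25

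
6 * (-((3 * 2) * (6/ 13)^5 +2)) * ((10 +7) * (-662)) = 53292776808/ 371293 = 143532.94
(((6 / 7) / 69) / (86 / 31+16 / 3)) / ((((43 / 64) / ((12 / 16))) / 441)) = 281232 / 372853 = 0.75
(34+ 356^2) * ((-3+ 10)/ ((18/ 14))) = 6211730/ 9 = 690192.22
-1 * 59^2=-3481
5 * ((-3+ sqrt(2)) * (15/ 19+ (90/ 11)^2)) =-2335725/ 2299+ 778575 * sqrt(2)/ 2299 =-537.04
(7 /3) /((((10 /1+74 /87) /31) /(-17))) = -106981 /944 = -113.33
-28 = -28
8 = 8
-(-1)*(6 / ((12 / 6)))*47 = 141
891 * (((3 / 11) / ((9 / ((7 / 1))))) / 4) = 47.25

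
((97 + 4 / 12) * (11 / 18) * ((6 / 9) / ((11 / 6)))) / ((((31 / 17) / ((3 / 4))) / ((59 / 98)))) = 73219 / 13671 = 5.36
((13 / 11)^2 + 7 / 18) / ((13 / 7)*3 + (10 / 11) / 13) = 353899 / 1118106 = 0.32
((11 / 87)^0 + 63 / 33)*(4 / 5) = 128 / 55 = 2.33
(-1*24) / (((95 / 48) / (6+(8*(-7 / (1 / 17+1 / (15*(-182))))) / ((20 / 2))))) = 14770944 / 13565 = 1088.90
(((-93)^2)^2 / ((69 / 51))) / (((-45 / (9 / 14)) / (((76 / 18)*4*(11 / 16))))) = -29531431017 / 3220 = -9171251.87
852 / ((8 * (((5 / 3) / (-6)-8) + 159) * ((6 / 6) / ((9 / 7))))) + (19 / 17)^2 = 11841868 / 5488399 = 2.16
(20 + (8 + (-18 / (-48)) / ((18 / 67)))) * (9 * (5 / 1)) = 21165 / 16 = 1322.81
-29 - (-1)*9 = -20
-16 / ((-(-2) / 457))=-3656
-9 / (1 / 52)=-468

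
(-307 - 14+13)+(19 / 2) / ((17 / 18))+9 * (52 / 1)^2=408647 / 17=24038.06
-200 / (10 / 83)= -1660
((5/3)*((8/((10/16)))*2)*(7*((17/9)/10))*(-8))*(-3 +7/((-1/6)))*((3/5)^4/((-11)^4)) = 0.18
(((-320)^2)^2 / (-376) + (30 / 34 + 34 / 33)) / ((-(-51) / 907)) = -666929679699083 / 1344717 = -495962852.93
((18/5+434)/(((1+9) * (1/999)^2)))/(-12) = -181968849/50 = -3639376.98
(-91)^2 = 8281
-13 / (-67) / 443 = 13 / 29681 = 0.00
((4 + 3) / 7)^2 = 1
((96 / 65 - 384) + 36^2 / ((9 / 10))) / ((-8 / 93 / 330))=-4056745.85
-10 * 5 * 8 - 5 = -405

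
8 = 8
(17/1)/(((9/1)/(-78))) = -442/3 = -147.33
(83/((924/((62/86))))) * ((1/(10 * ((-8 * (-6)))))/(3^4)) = 2573/1544780160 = 0.00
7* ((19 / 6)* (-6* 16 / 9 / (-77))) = 304 / 99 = 3.07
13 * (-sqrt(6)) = -13 * sqrt(6) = -31.84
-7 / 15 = -0.47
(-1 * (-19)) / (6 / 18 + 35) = 57 / 106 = 0.54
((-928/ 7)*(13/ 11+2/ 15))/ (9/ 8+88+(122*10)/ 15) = -230144/ 225005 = -1.02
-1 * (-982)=982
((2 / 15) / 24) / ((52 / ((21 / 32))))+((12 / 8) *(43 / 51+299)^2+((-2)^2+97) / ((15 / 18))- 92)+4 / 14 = 1816283452063 / 13465088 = 134888.35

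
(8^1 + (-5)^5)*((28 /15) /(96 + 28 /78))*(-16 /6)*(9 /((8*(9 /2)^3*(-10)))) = -756392 /3804975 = -0.20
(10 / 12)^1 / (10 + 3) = 5 / 78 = 0.06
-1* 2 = -2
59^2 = 3481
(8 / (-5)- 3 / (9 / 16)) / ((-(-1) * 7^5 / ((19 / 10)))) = -988 / 1260525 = -0.00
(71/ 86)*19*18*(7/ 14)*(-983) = -11934603/ 86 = -138774.45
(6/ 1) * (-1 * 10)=-60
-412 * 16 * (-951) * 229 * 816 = 1171448921088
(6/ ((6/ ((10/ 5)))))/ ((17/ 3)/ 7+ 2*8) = 42/ 353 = 0.12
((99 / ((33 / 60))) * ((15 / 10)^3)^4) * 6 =140126.04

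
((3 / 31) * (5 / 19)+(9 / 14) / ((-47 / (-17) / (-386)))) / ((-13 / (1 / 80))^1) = 8693823 / 100766120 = 0.09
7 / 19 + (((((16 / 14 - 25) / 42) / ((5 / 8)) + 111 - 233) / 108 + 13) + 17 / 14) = 5069377 / 377055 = 13.44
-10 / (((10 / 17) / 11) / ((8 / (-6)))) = 748 / 3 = 249.33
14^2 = 196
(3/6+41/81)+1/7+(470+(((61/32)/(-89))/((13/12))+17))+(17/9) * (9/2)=2606385839/5248152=496.63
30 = 30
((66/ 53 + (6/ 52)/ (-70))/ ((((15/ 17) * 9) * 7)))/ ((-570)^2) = 25177/ 365631630000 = 0.00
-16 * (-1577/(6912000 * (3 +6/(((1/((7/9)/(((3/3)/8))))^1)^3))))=14193/5631376000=0.00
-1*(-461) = 461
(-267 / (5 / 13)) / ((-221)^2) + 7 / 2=3.49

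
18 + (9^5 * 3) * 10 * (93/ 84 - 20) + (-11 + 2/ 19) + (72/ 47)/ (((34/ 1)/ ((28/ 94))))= -334316355769971/ 9989098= -33468122.52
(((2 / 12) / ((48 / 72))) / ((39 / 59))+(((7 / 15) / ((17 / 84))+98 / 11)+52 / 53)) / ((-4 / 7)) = -680446991 / 30922320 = -22.01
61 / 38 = 1.61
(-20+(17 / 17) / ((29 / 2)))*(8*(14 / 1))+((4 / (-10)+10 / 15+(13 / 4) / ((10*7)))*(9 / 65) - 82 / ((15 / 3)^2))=-1179903503 / 527800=-2235.51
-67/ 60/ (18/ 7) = -469/ 1080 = -0.43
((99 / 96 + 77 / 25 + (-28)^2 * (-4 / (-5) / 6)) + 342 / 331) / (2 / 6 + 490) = 87128057 / 389520800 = 0.22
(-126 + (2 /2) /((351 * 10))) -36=-568619 /3510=-162.00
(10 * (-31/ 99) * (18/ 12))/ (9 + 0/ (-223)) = -155/ 297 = -0.52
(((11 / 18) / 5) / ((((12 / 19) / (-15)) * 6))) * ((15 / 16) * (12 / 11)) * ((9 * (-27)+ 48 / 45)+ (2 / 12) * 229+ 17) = 106457 / 1152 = 92.41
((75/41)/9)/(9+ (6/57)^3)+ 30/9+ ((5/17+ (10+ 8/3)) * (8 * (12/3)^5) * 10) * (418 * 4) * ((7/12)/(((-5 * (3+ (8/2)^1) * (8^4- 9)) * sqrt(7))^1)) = 25484465/7593897- 4526866432 * sqrt(7)/4377177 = -2732.87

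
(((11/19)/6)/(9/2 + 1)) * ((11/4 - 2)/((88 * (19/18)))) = 9/63536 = 0.00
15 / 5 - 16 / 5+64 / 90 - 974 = -43807 / 45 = -973.49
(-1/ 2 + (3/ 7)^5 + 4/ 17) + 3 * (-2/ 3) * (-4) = 4428503/ 571438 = 7.75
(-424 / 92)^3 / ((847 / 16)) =-19056256 / 10305449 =-1.85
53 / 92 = 0.58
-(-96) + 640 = 736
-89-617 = -706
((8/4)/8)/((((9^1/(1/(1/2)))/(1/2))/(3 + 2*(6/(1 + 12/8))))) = 13/60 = 0.22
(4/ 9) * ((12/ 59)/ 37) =16/ 6549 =0.00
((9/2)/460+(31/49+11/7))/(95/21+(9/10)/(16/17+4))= 299403/636433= 0.47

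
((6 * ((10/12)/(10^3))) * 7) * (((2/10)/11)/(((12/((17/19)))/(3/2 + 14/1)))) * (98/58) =180761/145464000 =0.00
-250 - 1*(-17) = -233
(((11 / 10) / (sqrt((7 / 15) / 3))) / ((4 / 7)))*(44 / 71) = 363*sqrt(35) / 710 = 3.02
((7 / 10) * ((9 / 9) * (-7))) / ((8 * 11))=-49 / 880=-0.06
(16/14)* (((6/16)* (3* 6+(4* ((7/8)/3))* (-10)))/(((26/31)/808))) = 237956/91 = 2614.90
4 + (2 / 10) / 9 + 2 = 271 / 45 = 6.02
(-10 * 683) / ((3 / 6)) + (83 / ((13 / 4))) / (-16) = -710403 / 52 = -13661.60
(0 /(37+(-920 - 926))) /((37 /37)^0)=0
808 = 808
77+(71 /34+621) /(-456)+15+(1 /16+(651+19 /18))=113641 /153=742.75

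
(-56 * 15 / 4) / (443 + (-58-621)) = 105 / 118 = 0.89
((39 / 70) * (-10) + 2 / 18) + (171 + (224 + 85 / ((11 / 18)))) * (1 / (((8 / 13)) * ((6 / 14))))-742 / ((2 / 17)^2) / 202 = 982276619 / 559944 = 1754.24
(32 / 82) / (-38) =-8 / 779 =-0.01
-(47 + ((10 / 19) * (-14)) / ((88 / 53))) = -42.56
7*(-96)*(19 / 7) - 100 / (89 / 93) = -171636 / 89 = -1928.49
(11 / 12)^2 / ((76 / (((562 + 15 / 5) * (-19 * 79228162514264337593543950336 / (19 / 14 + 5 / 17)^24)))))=-92337985873522853575442030923008721167075823576167461502719583886897906176842062480015360 / 1658302358660960276209533984925331156446924438850701537752254409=-55682237555329524810882860.00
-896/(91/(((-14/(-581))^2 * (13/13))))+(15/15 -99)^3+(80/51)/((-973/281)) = -941192.46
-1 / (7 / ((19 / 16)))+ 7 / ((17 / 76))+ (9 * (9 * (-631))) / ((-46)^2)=7020233 / 1007216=6.97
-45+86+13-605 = -551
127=127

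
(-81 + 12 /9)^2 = 57121 /9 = 6346.78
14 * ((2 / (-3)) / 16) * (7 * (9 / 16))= -147 / 64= -2.30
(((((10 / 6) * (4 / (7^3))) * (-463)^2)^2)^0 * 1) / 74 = 1 / 74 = 0.01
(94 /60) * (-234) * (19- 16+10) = -23829 /5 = -4765.80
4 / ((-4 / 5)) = -5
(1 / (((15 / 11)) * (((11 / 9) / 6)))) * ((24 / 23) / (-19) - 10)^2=347530248 / 954845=363.97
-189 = -189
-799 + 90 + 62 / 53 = -37515 / 53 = -707.83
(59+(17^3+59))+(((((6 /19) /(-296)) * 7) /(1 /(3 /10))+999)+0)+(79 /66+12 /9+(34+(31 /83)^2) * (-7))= 37036532421109 /6392716440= 5793.55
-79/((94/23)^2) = -41791/8836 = -4.73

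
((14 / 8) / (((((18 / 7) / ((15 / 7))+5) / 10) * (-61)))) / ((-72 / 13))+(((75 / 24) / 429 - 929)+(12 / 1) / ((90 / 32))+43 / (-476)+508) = -416.81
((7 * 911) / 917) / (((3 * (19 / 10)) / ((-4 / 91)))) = -36440 / 679497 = -0.05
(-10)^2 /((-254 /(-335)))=16750 /127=131.89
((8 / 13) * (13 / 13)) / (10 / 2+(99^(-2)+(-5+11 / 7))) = 274428 / 700817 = 0.39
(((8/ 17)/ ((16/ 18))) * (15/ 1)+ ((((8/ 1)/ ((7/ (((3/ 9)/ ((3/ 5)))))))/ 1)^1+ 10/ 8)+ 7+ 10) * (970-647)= 2183537/ 252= 8664.83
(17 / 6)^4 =83521 / 1296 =64.45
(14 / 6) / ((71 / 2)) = 14 / 213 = 0.07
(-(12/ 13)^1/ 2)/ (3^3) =-2/ 117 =-0.02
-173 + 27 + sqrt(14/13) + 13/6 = -863/6 + sqrt(182)/13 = -142.80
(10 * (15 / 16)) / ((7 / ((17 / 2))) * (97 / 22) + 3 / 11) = 2805 / 1168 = 2.40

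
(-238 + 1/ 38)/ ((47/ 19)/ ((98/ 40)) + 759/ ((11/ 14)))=-443107/ 1800572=-0.25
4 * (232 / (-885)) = -928 / 885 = -1.05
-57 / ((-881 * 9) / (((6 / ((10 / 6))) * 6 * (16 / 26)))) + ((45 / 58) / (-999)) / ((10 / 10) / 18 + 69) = 7297360833 / 76376563835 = 0.10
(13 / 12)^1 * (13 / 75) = 169 / 900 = 0.19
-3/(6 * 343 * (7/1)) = -1/4802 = -0.00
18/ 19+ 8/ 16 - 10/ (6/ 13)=-2305/ 114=-20.22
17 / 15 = 1.13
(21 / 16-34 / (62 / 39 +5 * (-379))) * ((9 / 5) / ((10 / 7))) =1.68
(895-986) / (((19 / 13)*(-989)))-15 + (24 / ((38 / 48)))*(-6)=-3698666 / 18791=-196.83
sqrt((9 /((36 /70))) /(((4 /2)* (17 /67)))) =sqrt(39865) /34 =5.87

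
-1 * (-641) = 641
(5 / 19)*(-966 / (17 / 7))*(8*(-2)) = 1674.80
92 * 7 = 644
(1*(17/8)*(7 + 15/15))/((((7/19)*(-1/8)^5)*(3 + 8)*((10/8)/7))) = -42336256/55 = -769750.11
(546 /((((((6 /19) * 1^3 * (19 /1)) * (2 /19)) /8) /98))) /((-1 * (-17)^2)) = -677768 /289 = -2345.22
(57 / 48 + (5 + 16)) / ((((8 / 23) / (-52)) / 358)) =-18999955 / 16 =-1187497.19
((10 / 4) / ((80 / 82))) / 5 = 41 / 80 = 0.51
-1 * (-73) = 73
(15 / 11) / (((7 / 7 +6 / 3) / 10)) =4.55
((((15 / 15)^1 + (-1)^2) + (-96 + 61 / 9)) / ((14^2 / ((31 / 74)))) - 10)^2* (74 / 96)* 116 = 51274574997725 / 5526372096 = 9278.16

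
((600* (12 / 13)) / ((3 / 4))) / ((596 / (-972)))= -2332800 / 1937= -1204.34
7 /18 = 0.39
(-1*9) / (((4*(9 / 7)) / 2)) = -7 / 2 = -3.50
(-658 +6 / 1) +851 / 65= -41529 / 65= -638.91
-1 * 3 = -3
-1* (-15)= 15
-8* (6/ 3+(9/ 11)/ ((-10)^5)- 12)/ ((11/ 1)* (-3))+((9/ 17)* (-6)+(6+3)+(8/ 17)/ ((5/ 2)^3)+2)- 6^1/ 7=2468848829/ 539962500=4.57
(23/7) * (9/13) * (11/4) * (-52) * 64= -145728/7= -20818.29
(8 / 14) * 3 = 12 / 7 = 1.71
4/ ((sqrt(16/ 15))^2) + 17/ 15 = 293/ 60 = 4.88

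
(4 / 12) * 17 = 17 / 3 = 5.67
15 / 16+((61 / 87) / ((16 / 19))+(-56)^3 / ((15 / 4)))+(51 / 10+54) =-8137991 / 174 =-46770.06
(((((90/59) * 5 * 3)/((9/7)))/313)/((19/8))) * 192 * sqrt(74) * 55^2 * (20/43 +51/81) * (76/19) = 2755934720000 * sqrt(74)/45262617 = 523775.43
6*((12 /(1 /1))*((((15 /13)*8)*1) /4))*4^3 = 138240 /13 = 10633.85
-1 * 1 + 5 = 4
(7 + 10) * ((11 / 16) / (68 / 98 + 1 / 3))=27489 / 2416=11.38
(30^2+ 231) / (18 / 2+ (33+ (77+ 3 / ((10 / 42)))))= 5655 / 658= 8.59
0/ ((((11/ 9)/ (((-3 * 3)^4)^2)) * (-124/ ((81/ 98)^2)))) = 0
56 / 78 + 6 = 262 / 39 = 6.72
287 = 287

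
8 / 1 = 8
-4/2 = -2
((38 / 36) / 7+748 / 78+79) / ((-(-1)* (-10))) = -145357 / 16380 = -8.87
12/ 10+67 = 341/ 5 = 68.20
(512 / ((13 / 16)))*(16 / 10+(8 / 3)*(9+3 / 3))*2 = 6946816 / 195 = 35624.70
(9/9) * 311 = 311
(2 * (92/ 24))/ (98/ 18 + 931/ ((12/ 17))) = 276/ 47677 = 0.01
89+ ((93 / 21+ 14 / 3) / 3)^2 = 389722 / 3969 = 98.19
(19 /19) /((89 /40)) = 40 /89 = 0.45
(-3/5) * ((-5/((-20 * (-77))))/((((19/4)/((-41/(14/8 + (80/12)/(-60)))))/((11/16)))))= -1107/156940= -0.01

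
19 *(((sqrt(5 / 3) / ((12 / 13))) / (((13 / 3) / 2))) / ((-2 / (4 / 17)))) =-19 *sqrt(15) / 51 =-1.44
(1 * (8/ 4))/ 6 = 1/ 3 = 0.33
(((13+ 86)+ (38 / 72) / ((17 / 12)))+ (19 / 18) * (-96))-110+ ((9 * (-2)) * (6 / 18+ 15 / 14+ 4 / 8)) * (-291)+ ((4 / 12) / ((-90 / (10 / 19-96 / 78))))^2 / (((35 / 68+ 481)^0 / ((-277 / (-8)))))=1160275168603883 / 117613150200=9865.18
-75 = -75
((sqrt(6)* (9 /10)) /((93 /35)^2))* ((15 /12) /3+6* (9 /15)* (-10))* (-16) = 177.77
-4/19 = -0.21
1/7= 0.14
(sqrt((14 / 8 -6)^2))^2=18.06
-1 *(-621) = 621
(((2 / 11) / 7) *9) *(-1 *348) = -6264 / 77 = -81.35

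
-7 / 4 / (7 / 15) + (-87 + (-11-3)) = -419 / 4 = -104.75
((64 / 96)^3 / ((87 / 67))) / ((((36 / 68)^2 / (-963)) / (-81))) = 16574728 / 261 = 63504.70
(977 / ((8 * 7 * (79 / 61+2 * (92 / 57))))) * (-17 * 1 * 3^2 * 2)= -519745437 / 440356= -1180.28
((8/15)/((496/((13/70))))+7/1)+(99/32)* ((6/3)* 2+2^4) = 8967551/130200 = 68.88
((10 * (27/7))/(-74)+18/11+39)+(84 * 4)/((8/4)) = 592920/2849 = 208.12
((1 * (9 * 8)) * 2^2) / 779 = 288 / 779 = 0.37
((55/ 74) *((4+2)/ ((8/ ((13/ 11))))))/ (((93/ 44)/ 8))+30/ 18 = 14315/ 3441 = 4.16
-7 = -7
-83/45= -1.84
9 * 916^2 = 7551504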